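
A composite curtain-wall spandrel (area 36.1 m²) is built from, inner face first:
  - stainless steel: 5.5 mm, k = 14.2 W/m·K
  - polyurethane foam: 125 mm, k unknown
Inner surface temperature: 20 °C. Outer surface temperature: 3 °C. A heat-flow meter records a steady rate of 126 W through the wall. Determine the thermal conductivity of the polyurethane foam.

Using the resistance-network approach (series):
R_stainless steel = L/(kA) = 0.0055/(14.2×36.1) = 1.073×10^-5 K/W
Sum of known resistances R_other = 1.073×10^-5 K/W
Total R = ΔT/Q = 17/126 = 0.1349 K/W
R_polyurethane foam = R_total − R_other = 0.1349 K/W
k = L/(R·A) = 0.125/(0.1349×36.1)

k ≈ 0.0257 W/(m·K)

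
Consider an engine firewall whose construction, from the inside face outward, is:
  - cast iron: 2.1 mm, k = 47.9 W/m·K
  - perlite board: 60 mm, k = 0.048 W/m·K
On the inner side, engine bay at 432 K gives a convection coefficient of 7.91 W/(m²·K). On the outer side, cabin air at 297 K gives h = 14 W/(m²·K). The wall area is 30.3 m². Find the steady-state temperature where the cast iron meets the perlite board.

Thermal resistances in series:
R_inner film = 1/(h_i·A) = 1/(7.91×30.3) = 0.004172 K/W
R_cast iron = L/(kA) = 0.0021/(47.9×30.3) = 1.447×10^-6 K/W
R_perlite board = L/(kA) = 0.06/(0.048×30.3) = 0.04125 K/W
R_outer film = 1/(h_o·A) = 1/(14×30.3) = 0.002357 K/W
R_total = 0.04779 K/W;  Q = ΔT/R_total = 135/0.04779 = 2825 W
T_interface = T_inner − Q·ΣR(inner→interface) = 432 − 2830×0.004174

T ≈ 420 K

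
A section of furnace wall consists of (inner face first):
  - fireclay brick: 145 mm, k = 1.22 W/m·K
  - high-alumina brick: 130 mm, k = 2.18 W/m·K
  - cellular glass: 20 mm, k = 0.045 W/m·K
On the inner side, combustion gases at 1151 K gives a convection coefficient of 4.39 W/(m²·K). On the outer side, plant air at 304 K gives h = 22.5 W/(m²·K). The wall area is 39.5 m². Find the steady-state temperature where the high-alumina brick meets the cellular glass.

Using the resistance-network approach (series):
R_inner film = 1/(h_i·A) = 1/(4.39×39.5) = 0.005767 K/W
R_fireclay brick = L/(kA) = 0.145/(1.22×39.5) = 0.003009 K/W
R_high-alumina brick = L/(kA) = 0.13/(2.18×39.5) = 0.00151 K/W
R_cellular glass = L/(kA) = 0.02/(0.045×39.5) = 0.01125 K/W
R_outer film = 1/(h_o·A) = 1/(22.5×39.5) = 0.001125 K/W
R_total = 0.02266 K/W;  Q = ΔT/R_total = 847/0.02266 = 37370 W
T_interface = T_inner − Q·ΣR(inner→interface) = 1151 − 37400×0.01029

T ≈ 767 K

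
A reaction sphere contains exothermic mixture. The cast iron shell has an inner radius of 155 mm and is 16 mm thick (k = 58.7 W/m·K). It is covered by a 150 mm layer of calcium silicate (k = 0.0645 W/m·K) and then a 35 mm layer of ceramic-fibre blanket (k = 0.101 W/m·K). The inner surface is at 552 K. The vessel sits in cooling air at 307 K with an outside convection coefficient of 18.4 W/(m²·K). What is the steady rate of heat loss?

For a spherical shell R = (1/r₁ − 1/r₂)/(4πk); film R = 1/(h·4πr²). In series:
R_cast iron shell = (1/0.155 − 1/0.171)/(4π×58.7) = 8.184×10^-4 K/W
R_calcium silicate = (1/0.171 − 1/0.321)/(4π×0.0645) = 3.371 K/W
R_ceramic-fibre blanket = (1/0.321 − 1/0.356)/(4π×0.101) = 0.2413 K/W
R_outer film = 1/(h·4πr_o²) = 1/(18.4×4π×0.356²) = 0.03412 K/W
R_total = 3.648 K/W
Q = ΔT/R_total = 245/3.648

Q ≈ 67.2 W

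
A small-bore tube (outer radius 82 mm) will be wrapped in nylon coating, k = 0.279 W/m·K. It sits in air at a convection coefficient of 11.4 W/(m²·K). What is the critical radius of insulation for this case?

r_cr ≈ 24.5 mm

For a cylinder r_cr = k/h = 0.279/11.4
r_cr = 24.5 mm; since the bare radius (82 mm) is above r_cr, any added insulation will reduce heat loss.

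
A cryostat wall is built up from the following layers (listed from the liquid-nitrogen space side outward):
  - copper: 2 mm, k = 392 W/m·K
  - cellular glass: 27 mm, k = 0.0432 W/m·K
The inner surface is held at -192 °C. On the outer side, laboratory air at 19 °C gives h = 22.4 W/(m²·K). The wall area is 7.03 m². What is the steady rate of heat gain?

Q ≈ 2220 W

Using the resistance-network approach (series):
R_copper = L/(kA) = 0.002/(392×7.03) = 7.258×10^-7 K/W
R_cellular glass = L/(kA) = 0.027/(0.0432×7.03) = 0.0889 K/W
R_outer film = 1/(h_o·A) = 1/(22.4×7.03) = 0.00635 K/W
R_total = 0.09526 K/W
Q = ΔT / R_total = 211 / 0.09526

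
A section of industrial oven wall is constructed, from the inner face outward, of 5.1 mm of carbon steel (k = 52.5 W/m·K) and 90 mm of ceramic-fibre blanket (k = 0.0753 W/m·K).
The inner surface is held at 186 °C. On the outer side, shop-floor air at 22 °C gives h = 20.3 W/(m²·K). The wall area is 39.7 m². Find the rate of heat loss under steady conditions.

Q ≈ 5230 W

Treating each layer as a thermal resistance in series:
R_carbon steel = L/(kA) = 0.0051/(52.5×39.7) = 2.447×10^-6 K/W
R_ceramic-fibre blanket = L/(kA) = 0.09/(0.0753×39.7) = 0.03011 K/W
R_outer film = 1/(h_o·A) = 1/(20.3×39.7) = 0.001241 K/W
R_total = 0.03135 K/W
Q = ΔT / R_total = 164 / 0.03135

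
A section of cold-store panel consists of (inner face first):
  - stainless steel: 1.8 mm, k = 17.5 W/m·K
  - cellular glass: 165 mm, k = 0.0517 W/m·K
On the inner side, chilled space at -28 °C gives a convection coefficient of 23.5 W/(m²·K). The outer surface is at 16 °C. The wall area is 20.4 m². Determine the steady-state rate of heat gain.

Treating each layer as a thermal resistance in series:
R_inner film = 1/(h_i·A) = 1/(23.5×20.4) = 0.002086 K/W
R_stainless steel = L/(kA) = 0.0018/(17.5×20.4) = 5.042×10^-6 K/W
R_cellular glass = L/(kA) = 0.165/(0.0517×20.4) = 0.1564 K/W
R_total = 0.1585 K/W
Q = ΔT / R_total = 44 / 0.1585

Q ≈ 278 W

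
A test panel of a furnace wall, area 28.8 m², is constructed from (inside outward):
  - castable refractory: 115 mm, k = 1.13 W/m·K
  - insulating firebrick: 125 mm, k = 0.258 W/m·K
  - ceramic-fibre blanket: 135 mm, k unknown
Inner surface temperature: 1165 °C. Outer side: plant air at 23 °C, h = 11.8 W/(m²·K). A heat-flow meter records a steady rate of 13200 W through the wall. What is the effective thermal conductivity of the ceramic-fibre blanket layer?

k ≈ 0.0742 W/(m·K)

Model the wall as resistances in series:
R_castable refractory = L/(kA) = 0.115/(1.13×28.8) = 0.003534 K/W
R_insulating firebrick = L/(kA) = 0.125/(0.258×28.8) = 0.01682 K/W
R_outer film = 1/(h_o·A) = 1/(11.8×28.8) = 0.002943 K/W
Sum of known resistances R_other = 0.0233 K/W
Total R = ΔT/Q = 1142/13200 = 0.08652 K/W
R_ceramic-fibre blanket = R_total − R_other = 0.06322 K/W
k = L/(R·A) = 0.135/(0.06322×28.8)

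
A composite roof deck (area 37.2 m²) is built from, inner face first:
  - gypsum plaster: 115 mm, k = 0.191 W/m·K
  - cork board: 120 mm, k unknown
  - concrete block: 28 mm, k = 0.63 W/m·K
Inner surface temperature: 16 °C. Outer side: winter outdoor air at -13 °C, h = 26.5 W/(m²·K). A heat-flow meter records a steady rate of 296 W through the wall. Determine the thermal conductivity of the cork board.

Series thermal resistances:
R_gypsum plaster = L/(kA) = 0.115/(0.191×37.2) = 0.01619 K/W
R_concrete block = L/(kA) = 0.028/(0.63×37.2) = 0.001195 K/W
R_outer film = 1/(h_o·A) = 1/(26.5×37.2) = 0.001014 K/W
Sum of known resistances R_other = 0.01839 K/W
Total R = ΔT/Q = 29/296 = 0.09797 K/W
R_cork board = R_total − R_other = 0.07958 K/W
k = L/(R·A) = 0.12/(0.07958×37.2)

k ≈ 0.0405 W/(m·K)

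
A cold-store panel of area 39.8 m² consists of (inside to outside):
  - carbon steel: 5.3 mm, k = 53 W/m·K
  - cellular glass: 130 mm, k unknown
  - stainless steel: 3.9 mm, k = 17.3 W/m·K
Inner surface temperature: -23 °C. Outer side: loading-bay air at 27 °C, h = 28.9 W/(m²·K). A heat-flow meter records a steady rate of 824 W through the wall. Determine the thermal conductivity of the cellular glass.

k ≈ 0.0546 W/(m·K)

Thermal resistances in series:
R_carbon steel = L/(kA) = 0.0053/(53×39.8) = 2.513×10^-6 K/W
R_stainless steel = L/(kA) = 0.0039/(17.3×39.8) = 5.664×10^-6 K/W
R_outer film = 1/(h_o·A) = 1/(28.9×39.8) = 8.694×10^-4 K/W
Sum of known resistances R_other = 8.776×10^-4 K/W
Total R = ΔT/Q = 50/824 = 0.06068 K/W
R_cellular glass = R_total − R_other = 0.0598 K/W
k = L/(R·A) = 0.13/(0.0598×39.8)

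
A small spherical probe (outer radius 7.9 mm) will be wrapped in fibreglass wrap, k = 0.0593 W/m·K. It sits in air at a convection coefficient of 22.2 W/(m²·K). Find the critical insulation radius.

For a sphere r_cr = 2k/h = 2×0.0593/22.2
r_cr = 5.34 mm; since the bare radius (7.9 mm) is above r_cr, any added insulation will reduce heat loss.

r_cr ≈ 5.34 mm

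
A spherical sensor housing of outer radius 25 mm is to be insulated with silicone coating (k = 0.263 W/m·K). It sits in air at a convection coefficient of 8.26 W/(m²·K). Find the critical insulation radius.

For a sphere r_cr = 2k/h = 2×0.263/8.26
r_cr = 63.7 mm; since the bare radius (25 mm) is below r_cr, adding a thin layer of insulation will *increase* heat loss.

r_cr ≈ 63.7 mm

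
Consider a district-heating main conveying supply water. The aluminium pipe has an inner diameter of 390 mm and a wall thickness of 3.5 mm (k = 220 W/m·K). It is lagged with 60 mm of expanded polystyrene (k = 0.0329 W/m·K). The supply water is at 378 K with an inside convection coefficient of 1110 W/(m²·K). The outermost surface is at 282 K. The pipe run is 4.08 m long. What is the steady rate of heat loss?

Per-layer cylindrical resistances, series-summed:
R_inner film = 1/(h_i·2πr₁L) = 1/(1110×2π×0.195×4.08) = 1.802×10^-4 K/W
R_aluminium pipe wall = ln(198.5/195)/(2π×220×4.08) = 3.154×10^-6 K/W
R_expanded polystyrene = ln(258.5/198.5)/(2π×0.0329×4.08) = 0.3131 K/W
R_total = 0.3133 K/W
Q = ΔT/R_total = 96/0.3133

Q ≈ 306 W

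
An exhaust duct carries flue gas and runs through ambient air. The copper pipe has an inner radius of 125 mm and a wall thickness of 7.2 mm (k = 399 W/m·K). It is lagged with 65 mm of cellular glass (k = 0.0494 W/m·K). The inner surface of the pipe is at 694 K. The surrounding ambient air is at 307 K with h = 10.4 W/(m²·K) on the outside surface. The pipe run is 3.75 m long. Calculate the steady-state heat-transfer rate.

Q ≈ 1060 W

For a radial system each layer contributes R = ln(r_out/r_in)/(2πkL); films add R = 1/(hA).
R_copper pipe wall = ln(132.2/125)/(2π×399×3.75) = 5.957×10^-6 K/W
R_cellular glass = ln(197.2/132.2)/(2π×0.0494×3.75) = 0.3436 K/W
R_outer film = 1/(h_o·2πr_oL) = 1/(10.4×2π×0.1972×3.75) = 0.02069 K/W
R_total = 0.3643 K/W
Q = ΔT/R_total = 387/0.3643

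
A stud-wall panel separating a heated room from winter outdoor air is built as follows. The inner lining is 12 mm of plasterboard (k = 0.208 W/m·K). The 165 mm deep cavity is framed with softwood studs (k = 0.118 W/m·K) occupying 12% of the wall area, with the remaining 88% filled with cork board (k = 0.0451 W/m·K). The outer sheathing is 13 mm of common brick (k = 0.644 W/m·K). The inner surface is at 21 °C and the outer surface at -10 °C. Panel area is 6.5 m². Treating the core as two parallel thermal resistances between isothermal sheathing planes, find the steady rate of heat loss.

Q ≈ 64.1 W

Sheathing layers in series; stud and cavity paths in parallel between them.
R_inner = 0.012/(0.208×6.5) = 0.008876 K/W
R_stud  = 0.165/(0.118×0.12×6.5) = 1.793 K/W
R_cav   = 0.165/(0.0451×0.88×6.5) = 0.6396 K/W
1/R_core = 1/R_stud + 1/R_cav → R_core = 0.4714 K/W
R_outer = 0.013/(0.644×6.5) = 0.003106 K/W
R_total = 0.4834 K/W
Q = ΔT/R_total = 31/0.4834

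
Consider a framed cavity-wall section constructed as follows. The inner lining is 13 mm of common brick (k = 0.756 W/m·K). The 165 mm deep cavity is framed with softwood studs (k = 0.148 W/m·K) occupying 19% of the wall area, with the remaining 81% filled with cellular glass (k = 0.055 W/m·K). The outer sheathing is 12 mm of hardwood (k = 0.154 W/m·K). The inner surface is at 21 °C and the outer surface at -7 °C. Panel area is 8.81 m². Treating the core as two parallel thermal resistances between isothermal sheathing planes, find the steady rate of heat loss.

Sheathing layers in series; stud and cavity paths in parallel between them.
R_inner = 0.013/(0.756×8.81) = 0.001952 K/W
R_stud  = 0.165/(0.148×0.19×8.81) = 0.666 K/W
R_cav   = 0.165/(0.055×0.81×8.81) = 0.4204 K/W
1/R_core = 1/R_stud + 1/R_cav → R_core = 0.2577 K/W
R_outer = 0.012/(0.154×8.81) = 0.008845 K/W
R_total = 0.2685 K/W
Q = ΔT/R_total = 28/0.2685

Q ≈ 104 W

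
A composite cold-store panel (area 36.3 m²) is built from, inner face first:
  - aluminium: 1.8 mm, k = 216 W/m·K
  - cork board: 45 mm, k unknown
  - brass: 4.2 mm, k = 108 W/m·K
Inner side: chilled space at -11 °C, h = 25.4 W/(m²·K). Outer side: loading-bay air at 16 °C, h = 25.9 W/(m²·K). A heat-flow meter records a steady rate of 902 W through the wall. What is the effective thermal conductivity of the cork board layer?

Using the resistance-network approach (series):
R_inner film = 1/(h_i·A) = 1/(25.4×36.3) = 0.001085 K/W
R_aluminium = L/(kA) = 0.0018/(216×36.3) = 2.296×10^-7 K/W
R_brass = L/(kA) = 0.0042/(108×36.3) = 1.071×10^-6 K/W
R_outer film = 1/(h_o·A) = 1/(25.9×36.3) = 0.001064 K/W
Sum of known resistances R_other = 0.00215 K/W
Total R = ΔT/Q = 27/902 = 0.02993 K/W
R_cork board = R_total − R_other = 0.02778 K/W
k = L/(R·A) = 0.045/(0.02778×36.3)

k ≈ 0.0446 W/(m·K)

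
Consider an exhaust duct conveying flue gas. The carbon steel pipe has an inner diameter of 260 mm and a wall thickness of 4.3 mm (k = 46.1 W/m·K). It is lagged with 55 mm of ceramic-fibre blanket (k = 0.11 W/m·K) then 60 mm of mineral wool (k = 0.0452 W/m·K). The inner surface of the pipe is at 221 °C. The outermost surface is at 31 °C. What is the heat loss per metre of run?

q′ ≈ 130 W/m

Radial resistances (cylindrical: R_cond = ln(r_o/r_i)/(2πkL), R_conv = 1/(h·2πrL)):
R_carbon steel pipe wall = ln(134.3/130)/(2π×46.1×1) = 1.123×10^-4 K/W
R_ceramic-fibre blanket = ln(189.3/134.3)/(2π×0.11×1) = 0.4966 K/W
R_mineral wool = ln(249.3/189.3)/(2π×0.0452×1) = 0.9695 K/W
R_total = 1.466 K/W
Q = ΔT/R_total = 190/1.466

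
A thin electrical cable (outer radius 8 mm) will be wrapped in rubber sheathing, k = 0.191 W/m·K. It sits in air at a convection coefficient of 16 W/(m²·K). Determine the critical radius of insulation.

For a cylinder r_cr = k/h = 0.191/16
r_cr = 11.9 mm; since the bare radius (8 mm) is below r_cr, adding a thin layer of insulation will *increase* heat loss.

r_cr ≈ 11.9 mm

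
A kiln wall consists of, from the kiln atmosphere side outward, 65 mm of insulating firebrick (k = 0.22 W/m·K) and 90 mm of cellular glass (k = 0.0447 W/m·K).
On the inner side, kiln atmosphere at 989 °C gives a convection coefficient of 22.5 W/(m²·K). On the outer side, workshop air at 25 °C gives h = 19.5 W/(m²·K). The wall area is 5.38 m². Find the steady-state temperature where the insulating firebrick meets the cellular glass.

Series thermal resistances:
R_inner film = 1/(h_i·A) = 1/(22.5×5.38) = 0.008261 K/W
R_insulating firebrick = L/(kA) = 0.065/(0.22×5.38) = 0.05492 K/W
R_cellular glass = L/(kA) = 0.09/(0.0447×5.38) = 0.3742 K/W
R_outer film = 1/(h_o·A) = 1/(19.5×5.38) = 0.009532 K/W
R_total = 0.447 K/W;  Q = ΔT/R_total = 964/0.447 = 2157 W
T_interface = T_inner − Q·ΣR(inner→interface) = 989 − 2160×0.06318

T ≈ 853 °C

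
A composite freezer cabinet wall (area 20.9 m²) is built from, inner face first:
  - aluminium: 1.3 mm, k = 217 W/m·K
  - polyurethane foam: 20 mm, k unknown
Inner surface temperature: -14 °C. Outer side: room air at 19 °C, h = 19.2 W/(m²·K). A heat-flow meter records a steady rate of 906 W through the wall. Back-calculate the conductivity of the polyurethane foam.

Series thermal resistances:
R_aluminium = L/(kA) = 0.0013/(217×20.9) = 2.866×10^-7 K/W
R_outer film = 1/(h_o·A) = 1/(19.2×20.9) = 0.002492 K/W
Sum of known resistances R_other = 0.002492 K/W
Total R = ΔT/Q = 33/906 = 0.03642 K/W
R_polyurethane foam = R_total − R_other = 0.03393 K/W
k = L/(R·A) = 0.02/(0.03393×20.9)

k ≈ 0.0282 W/(m·K)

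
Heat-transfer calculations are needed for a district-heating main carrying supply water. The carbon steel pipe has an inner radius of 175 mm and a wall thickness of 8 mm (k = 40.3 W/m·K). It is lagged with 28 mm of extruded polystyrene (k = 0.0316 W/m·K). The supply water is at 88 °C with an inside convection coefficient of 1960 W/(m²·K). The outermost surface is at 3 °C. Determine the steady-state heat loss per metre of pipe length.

Cylindrical conduction, so R = ln(r₂/r₁)/(2πkL) per layer, in series:
R_inner film = 1/(h_i·2πr₁L) = 1/(1960×2π×0.175×1) = 4.64×10^-4 K/W
R_carbon steel pipe wall = ln(183/175)/(2π×40.3×1) = 1.765×10^-4 K/W
R_extruded polystyrene = ln(211/183)/(2π×0.0316×1) = 0.7171 K/W
R_total = 0.7177 K/W
Q = ΔT/R_total = 85/0.7177

q′ ≈ 118 W/m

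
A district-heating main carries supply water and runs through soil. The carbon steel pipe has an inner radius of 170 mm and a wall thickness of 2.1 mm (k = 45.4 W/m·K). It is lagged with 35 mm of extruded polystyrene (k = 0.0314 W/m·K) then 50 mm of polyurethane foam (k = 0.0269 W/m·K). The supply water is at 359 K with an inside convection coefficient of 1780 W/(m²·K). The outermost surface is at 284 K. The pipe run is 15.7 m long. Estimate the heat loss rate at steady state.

Q ≈ 531 W

Treating each annulus and film as a series resistance:
R_inner film = 1/(h_i·2πr₁L) = 1/(1780×2π×0.17×15.7) = 3.35×10^-5 K/W
R_carbon steel pipe wall = ln(172.1/170)/(2π×45.4×15.7) = 2.741×10^-6 K/W
R_extruded polystyrene = ln(207.1/172.1)/(2π×0.0314×15.7) = 0.05977 K/W
R_polyurethane foam = ln(257.1/207.1)/(2π×0.0269×15.7) = 0.0815 K/W
R_total = 0.1413 K/W
Q = ΔT/R_total = 75/0.1413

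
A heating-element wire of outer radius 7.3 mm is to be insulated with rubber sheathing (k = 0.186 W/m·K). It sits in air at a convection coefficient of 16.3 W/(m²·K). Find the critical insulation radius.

r_cr ≈ 11.4 mm

For a cylinder r_cr = k/h = 0.186/16.3
r_cr = 11.4 mm; since the bare radius (7.3 mm) is below r_cr, adding a thin layer of insulation will *increase* heat loss.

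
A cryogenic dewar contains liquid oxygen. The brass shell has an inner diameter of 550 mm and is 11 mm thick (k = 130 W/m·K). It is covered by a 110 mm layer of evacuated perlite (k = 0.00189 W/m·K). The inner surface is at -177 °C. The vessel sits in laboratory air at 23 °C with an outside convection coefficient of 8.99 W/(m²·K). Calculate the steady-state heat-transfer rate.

Radial (spherical) resistances in series:
R_brass shell = (1/0.275 − 1/0.286)/(4π×130) = 8.561×10^-5 K/W
R_evacuated perlite = (1/0.286 − 1/0.396)/(4π×0.00189) = 40.89 K/W
R_outer film = 1/(h·4πr_o²) = 1/(8.99×4π×0.396²) = 0.05645 K/W
R_total = 40.95 K/W
Q = ΔT/R_total = 200/40.95

Q ≈ 4.88 W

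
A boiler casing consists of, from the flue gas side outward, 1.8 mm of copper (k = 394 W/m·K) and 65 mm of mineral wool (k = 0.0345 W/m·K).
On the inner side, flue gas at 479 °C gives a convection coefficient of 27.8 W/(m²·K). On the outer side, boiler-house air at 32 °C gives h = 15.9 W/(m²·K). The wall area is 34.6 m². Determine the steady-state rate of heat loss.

Thermal resistances in series:
R_inner film = 1/(h_i·A) = 1/(27.8×34.6) = 0.00104 K/W
R_copper = L/(kA) = 0.0018/(394×34.6) = 1.32×10^-7 K/W
R_mineral wool = L/(kA) = 0.065/(0.0345×34.6) = 0.05445 K/W
R_outer film = 1/(h_o·A) = 1/(15.9×34.6) = 0.001818 K/W
R_total = 0.05731 K/W
Q = ΔT / R_total = 447 / 0.05731

Q ≈ 7800 W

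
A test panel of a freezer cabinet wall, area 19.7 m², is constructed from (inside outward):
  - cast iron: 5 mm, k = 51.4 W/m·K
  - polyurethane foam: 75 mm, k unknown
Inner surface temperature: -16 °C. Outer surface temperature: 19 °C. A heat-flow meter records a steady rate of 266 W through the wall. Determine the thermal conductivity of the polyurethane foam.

k ≈ 0.0289 W/(m·K)

Using the resistance-network approach (series):
R_cast iron = L/(kA) = 0.005/(51.4×19.7) = 4.938×10^-6 K/W
Sum of known resistances R_other = 4.938×10^-6 K/W
Total R = ΔT/Q = 35/266 = 0.1316 K/W
R_polyurethane foam = R_total − R_other = 0.1316 K/W
k = L/(R·A) = 0.075/(0.1316×19.7)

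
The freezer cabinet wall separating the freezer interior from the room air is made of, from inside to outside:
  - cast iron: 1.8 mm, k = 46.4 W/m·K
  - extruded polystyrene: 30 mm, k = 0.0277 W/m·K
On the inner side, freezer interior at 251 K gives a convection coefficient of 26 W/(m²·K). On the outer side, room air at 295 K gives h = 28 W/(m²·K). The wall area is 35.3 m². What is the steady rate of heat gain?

Q ≈ 1340 W

Model the wall as resistances in series:
R_inner film = 1/(h_i·A) = 1/(26×35.3) = 0.00109 K/W
R_cast iron = L/(kA) = 0.0018/(46.4×35.3) = 1.099×10^-6 K/W
R_extruded polystyrene = L/(kA) = 0.03/(0.0277×35.3) = 0.03068 K/W
R_outer film = 1/(h_o·A) = 1/(28×35.3) = 0.001012 K/W
R_total = 0.03278 K/W
Q = ΔT / R_total = 44 / 0.03278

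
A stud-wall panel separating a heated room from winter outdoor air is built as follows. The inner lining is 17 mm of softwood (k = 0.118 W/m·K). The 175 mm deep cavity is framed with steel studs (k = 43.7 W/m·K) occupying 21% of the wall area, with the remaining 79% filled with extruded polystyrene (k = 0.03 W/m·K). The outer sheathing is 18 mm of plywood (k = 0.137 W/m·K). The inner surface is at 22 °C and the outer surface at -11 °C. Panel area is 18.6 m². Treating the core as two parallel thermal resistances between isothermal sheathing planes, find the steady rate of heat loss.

Q ≈ 2080 W

Sheathing layers in series; stud and cavity paths in parallel between them.
R_inner = 0.017/(0.118×18.6) = 0.007746 K/W
R_stud  = 0.175/(43.7×0.21×18.6) = 0.001025 K/W
R_cav   = 0.175/(0.03×0.79×18.6) = 0.397 K/W
1/R_core = 1/R_stud + 1/R_cav → R_core = 0.001023 K/W
R_outer = 0.018/(0.137×18.6) = 0.007064 K/W
R_total = 0.01583 K/W
Q = ΔT/R_total = 33/0.01583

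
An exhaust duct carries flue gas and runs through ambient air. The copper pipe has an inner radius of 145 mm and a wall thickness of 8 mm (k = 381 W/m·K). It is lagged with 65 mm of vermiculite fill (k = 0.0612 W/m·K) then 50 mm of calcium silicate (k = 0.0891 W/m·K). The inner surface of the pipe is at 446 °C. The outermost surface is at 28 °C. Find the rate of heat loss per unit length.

q′ ≈ 324 W/m

Cylindrical conduction, so R = ln(r₂/r₁)/(2πkL) per layer, in series:
R_copper pipe wall = ln(153/145)/(2π×381×1) = 2.243×10^-5 K/W
R_vermiculite fill = ln(218/153)/(2π×0.0612×1) = 0.9208 K/W
R_calcium silicate = ln(268/218)/(2π×0.0891×1) = 0.3688 K/W
R_total = 1.29 K/W
Q = ΔT/R_total = 418/1.29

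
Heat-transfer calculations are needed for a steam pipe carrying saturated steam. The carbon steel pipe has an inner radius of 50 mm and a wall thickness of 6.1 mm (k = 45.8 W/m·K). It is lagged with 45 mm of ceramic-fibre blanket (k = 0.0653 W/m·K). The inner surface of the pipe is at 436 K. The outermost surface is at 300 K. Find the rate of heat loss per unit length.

q′ ≈ 94.7 W/m

Radial resistances (cylindrical: R_cond = ln(r_o/r_i)/(2πkL), R_conv = 1/(h·2πrL)):
R_carbon steel pipe wall = ln(56.1/50)/(2π×45.8×1) = 4×10^-4 K/W
R_ceramic-fibre blanket = ln(101.1/56.1)/(2π×0.0653×1) = 1.436 K/W
R_total = 1.436 K/W
Q = ΔT/R_total = 136/1.436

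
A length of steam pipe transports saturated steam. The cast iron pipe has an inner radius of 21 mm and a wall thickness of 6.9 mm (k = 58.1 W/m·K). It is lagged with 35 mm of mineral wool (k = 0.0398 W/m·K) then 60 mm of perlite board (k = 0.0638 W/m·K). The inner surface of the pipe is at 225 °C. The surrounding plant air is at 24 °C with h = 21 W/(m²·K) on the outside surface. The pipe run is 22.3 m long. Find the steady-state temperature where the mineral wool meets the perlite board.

T ≈ 93.9 °C

For a radial system each layer contributes R = ln(r_out/r_in)/(2πkL); films add R = 1/(hA).
R_cast iron pipe wall = ln(27.9/21)/(2π×58.1×22.3) = 3.49×10^-5 K/W
R_mineral wool = ln(62.9/27.9)/(2π×0.0398×22.3) = 0.1458 K/W
R_perlite board = ln(122.9/62.9)/(2π×0.0638×22.3) = 0.07493 K/W
R_outer film = 1/(h_o·2πr_oL) = 1/(21×2π×0.1229×22.3) = 0.002765 K/W
R_total = 0.2235 K/W
Q = ΔT/R_total = 201/0.2235
Q = 899 W
T_interface = T_inner − Q·ΣR(inner→interface) = 225 − 899×0.1458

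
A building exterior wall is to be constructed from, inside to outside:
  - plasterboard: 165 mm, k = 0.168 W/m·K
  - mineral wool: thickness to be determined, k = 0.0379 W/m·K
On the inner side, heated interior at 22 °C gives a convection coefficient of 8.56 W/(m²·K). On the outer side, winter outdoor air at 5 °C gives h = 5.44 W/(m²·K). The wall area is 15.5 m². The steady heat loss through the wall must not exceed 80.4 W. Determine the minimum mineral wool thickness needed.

L ≈ 75.6 mm

Series thermal resistances:
R_inner film = 1/(h_i·A) = 1/(8.56×15.5) = 0.007537 K/W
R_plasterboard = L/(kA) = 0.165/(0.168×15.5) = 0.06336 K/W
R_outer film = 1/(h_o·A) = 1/(5.44×15.5) = 0.01186 K/W
Sum of the known resistances R_other = 0.08276 K/W
Required total resistance R_tot = ΔT/Q_allow = 17/80.4 = 0.2114 K/W
R_mineral wool = R_tot − R_other = 0.1287 K/W
L = R·k·A = 0.1287×0.0379×15.5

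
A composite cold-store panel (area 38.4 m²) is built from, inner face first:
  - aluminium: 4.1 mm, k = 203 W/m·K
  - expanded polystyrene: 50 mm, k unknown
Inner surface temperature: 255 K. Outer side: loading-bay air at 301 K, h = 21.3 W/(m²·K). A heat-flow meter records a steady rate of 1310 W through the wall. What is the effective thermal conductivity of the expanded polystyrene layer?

Treating each layer as a thermal resistance in series:
R_aluminium = L/(kA) = 0.0041/(203×38.4) = 5.26×10^-7 K/W
R_outer film = 1/(h_o·A) = 1/(21.3×38.4) = 0.001223 K/W
Sum of known resistances R_other = 0.001223 K/W
Total R = ΔT/Q = 46/1310 = 0.03511 K/W
R_expanded polystyrene = R_total − R_other = 0.03389 K/W
k = L/(R·A) = 0.05/(0.03389×38.4)

k ≈ 0.0384 W/(m·K)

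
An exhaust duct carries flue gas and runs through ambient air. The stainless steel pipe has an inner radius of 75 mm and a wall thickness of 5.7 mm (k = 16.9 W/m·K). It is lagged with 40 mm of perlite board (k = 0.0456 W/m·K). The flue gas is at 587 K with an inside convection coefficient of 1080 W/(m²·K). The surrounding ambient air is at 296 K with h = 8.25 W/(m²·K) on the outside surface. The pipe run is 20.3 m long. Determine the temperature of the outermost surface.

Treating each annulus and film as a series resistance:
R_inner film = 1/(h_i·2πr₁L) = 1/(1080×2π×0.075×20.3) = 9.679×10^-5 K/W
R_stainless steel pipe wall = ln(80.7/75)/(2π×16.9×20.3) = 3.398×10^-5 K/W
R_perlite board = ln(120.7/80.7)/(2π×0.0456×20.3) = 0.06921 K/W
R_outer film = 1/(h_o·2πr_oL) = 1/(8.25×2π×0.1207×20.3) = 0.007873 K/W
R_total = 0.07722 K/W
Q = ΔT/R_total = 291/0.07722
Q = 3770 W
T_interface = T_inner − Q·ΣR(inner→interface) = 587 − 3770×0.06935

T ≈ 326 K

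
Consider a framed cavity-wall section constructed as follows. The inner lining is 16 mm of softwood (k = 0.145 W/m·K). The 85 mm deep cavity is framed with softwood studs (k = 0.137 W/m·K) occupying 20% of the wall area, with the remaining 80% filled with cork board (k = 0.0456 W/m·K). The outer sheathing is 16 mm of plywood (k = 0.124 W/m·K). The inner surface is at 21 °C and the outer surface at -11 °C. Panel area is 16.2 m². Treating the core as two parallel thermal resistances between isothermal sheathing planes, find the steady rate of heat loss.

Sheathing layers in series; stud and cavity paths in parallel between them.
R_inner = 0.016/(0.145×16.2) = 0.006811 K/W
R_stud  = 0.085/(0.137×0.2×16.2) = 0.1915 K/W
R_cav   = 0.085/(0.0456×0.8×16.2) = 0.1438 K/W
1/R_core = 1/R_stud + 1/R_cav → R_core = 0.08214 K/W
R_outer = 0.016/(0.124×16.2) = 0.007965 K/W
R_total = 0.09691 K/W
Q = ΔT/R_total = 32/0.09691

Q ≈ 330 W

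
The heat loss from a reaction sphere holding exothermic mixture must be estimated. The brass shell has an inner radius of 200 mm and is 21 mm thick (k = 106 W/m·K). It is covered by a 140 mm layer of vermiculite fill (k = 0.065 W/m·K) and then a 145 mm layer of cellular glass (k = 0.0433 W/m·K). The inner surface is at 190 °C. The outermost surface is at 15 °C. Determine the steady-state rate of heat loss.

Q ≈ 48.5 W

Radial (spherical) resistances in series:
R_brass shell = (1/0.2 − 1/0.221)/(4π×106) = 3.567×10^-4 K/W
R_vermiculite fill = (1/0.221 − 1/0.361)/(4π×0.065) = 2.148 K/W
R_cellular glass = (1/0.361 − 1/0.506)/(4π×0.0433) = 1.459 K/W
R_total = 3.608 K/W
Q = ΔT/R_total = 175/3.608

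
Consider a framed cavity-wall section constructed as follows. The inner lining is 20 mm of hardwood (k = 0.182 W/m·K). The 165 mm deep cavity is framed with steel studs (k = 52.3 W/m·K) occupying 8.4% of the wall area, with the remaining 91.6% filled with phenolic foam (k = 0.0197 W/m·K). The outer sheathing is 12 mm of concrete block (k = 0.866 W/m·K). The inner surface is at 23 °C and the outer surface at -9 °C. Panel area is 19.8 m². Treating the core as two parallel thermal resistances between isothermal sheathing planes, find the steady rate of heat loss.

Sheathing layers in series; stud and cavity paths in parallel between them.
R_inner = 0.02/(0.182×19.8) = 0.00555 K/W
R_stud  = 0.165/(52.3×0.084×19.8) = 0.001897 K/W
R_cav   = 0.165/(0.0197×0.916×19.8) = 0.4618 K/W
1/R_core = 1/R_stud + 1/R_cav → R_core = 0.001889 K/W
R_outer = 0.012/(0.866×19.8) = 6.998×10^-4 K/W
R_total = 0.008139 K/W
Q = ΔT/R_total = 32/0.008139

Q ≈ 3930 W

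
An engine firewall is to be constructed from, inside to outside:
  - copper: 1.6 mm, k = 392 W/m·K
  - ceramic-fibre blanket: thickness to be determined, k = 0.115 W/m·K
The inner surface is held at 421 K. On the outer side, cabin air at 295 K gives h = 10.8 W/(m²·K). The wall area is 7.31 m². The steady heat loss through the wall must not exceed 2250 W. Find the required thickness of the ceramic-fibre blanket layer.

L ≈ 36.4 mm

Series thermal resistances:
R_copper = L/(kA) = 0.0016/(392×7.31) = 5.584×10^-7 K/W
R_outer film = 1/(h_o·A) = 1/(10.8×7.31) = 0.01267 K/W
Sum of the known resistances R_other = 0.01267 K/W
Required total resistance R_tot = ΔT/Q_allow = 126/2250 = 0.056 K/W
R_ceramic-fibre blanket = R_tot − R_other = 0.04333 K/W
L = R·k·A = 0.04333×0.115×7.31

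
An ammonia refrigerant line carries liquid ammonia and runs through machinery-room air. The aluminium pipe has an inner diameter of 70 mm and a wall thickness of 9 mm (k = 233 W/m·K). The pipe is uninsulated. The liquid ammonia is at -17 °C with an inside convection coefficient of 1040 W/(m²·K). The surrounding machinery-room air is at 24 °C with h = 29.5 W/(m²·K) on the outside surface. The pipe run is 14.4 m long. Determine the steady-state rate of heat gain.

Q ≈ 4640 W

For a radial system each layer contributes R = ln(r_out/r_in)/(2πkL); films add R = 1/(hA).
R_inner film = 1/(h_i·2πr₁L) = 1/(1040×2π×0.035×14.4) = 3.036×10^-4 K/W
R_aluminium pipe wall = ln(44/35)/(2π×233×14.4) = 1.086×10^-5 K/W
R_outer film = 1/(h_o·2πr_oL) = 1/(29.5×2π×0.044×14.4) = 0.008515 K/W
R_total = 0.008829 K/W
Q = ΔT/R_total = 41/0.008829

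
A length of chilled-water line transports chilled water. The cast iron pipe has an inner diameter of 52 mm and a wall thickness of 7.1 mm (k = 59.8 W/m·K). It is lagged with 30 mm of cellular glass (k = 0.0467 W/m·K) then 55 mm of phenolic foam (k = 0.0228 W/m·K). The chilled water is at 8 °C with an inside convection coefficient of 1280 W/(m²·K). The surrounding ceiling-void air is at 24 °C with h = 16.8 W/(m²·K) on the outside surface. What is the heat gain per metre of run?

q′ ≈ 2.4 W/m

Cylindrical conduction, so R = ln(r₂/r₁)/(2πkL) per layer, in series:
R_inner film = 1/(h_i·2πr₁L) = 1/(1280×2π×0.026×1) = 0.004782 K/W
R_cast iron pipe wall = ln(33.1/26)/(2π×59.8×1) = 6.426×10^-4 K/W
R_cellular glass = ln(63.1/33.1)/(2π×0.0467×1) = 2.199 K/W
R_phenolic foam = ln(118.1/63.1)/(2π×0.0228×1) = 4.375 K/W
R_outer film = 1/(h_o·2πr_oL) = 1/(16.8×2π×0.1181×1) = 0.08022 K/W
R_total = 6.66 K/W
Q = ΔT/R_total = 16/6.66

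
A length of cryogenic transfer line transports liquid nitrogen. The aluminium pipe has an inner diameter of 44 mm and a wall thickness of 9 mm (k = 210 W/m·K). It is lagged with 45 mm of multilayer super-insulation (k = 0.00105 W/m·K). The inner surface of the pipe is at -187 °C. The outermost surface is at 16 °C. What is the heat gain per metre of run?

q′ ≈ 1.49 W/m

For a radial system each layer contributes R = ln(r_out/r_in)/(2πkL); films add R = 1/(hA).
R_aluminium pipe wall = ln(31/22)/(2π×210×1) = 2.599×10^-4 K/W
R_multilayer super-insulation = ln(76/31)/(2π×0.00105×1) = 135.9 K/W
R_total = 135.9 K/W
Q = ΔT/R_total = 203/135.9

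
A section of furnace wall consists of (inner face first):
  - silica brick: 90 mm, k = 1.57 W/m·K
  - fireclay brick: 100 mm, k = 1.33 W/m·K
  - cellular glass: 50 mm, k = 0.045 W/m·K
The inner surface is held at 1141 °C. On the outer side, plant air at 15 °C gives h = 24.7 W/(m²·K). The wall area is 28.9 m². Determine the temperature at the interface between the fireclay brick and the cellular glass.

Using the resistance-network approach (series):
R_silica brick = L/(kA) = 0.09/(1.57×28.9) = 0.001984 K/W
R_fireclay brick = L/(kA) = 0.1/(1.33×28.9) = 0.002602 K/W
R_cellular glass = L/(kA) = 0.05/(0.045×28.9) = 0.03845 K/W
R_outer film = 1/(h_o·A) = 1/(24.7×28.9) = 0.001401 K/W
R_total = 0.04443 K/W;  Q = ΔT/R_total = 1126/0.04443 = 25340 W
T_interface = T_inner − Q·ΣR(inner→interface) = 1141 − 25300×0.004585

T ≈ 1020 °C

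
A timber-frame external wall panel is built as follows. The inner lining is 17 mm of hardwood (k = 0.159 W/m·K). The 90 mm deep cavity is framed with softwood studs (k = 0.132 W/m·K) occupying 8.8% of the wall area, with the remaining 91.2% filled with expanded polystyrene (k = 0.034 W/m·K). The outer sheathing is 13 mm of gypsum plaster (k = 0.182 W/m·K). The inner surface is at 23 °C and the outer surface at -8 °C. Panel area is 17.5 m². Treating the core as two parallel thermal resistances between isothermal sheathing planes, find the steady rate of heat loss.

Q ≈ 237 W

Sheathing layers in series; stud and cavity paths in parallel between them.
R_inner = 0.017/(0.159×17.5) = 0.00611 K/W
R_stud  = 0.09/(0.132×0.088×17.5) = 0.4427 K/W
R_cav   = 0.09/(0.034×0.912×17.5) = 0.1659 K/W
1/R_core = 1/R_stud + 1/R_cav → R_core = 0.1207 K/W
R_outer = 0.013/(0.182×17.5) = 0.004082 K/W
R_total = 0.1308 K/W
Q = ΔT/R_total = 31/0.1308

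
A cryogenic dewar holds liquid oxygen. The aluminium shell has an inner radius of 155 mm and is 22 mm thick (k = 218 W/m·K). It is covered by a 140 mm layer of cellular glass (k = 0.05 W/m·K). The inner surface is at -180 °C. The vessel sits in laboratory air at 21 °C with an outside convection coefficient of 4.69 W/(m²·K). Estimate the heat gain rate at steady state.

Q ≈ 48.5 W

Radial (spherical) resistances in series:
R_aluminium shell = (1/0.155 − 1/0.177)/(4π×218) = 2.927×10^-4 K/W
R_cellular glass = (1/0.177 − 1/0.317)/(4π×0.05) = 3.971 K/W
R_outer film = 1/(h·4πr_o²) = 1/(4.69×4π×0.317²) = 0.1688 K/W
R_total = 4.14 K/W
Q = ΔT/R_total = 201/4.14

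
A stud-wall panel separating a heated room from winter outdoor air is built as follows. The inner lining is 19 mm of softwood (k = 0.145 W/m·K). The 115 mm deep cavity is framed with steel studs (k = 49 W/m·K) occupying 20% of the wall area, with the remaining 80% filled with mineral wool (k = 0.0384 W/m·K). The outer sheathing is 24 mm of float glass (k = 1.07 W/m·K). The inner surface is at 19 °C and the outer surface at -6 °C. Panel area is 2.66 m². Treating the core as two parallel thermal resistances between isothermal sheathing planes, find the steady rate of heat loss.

Sheathing layers in series; stud and cavity paths in parallel between them.
R_inner = 0.019/(0.145×2.66) = 0.04926 K/W
R_stud  = 0.115/(49×0.2×2.66) = 0.004412 K/W
R_cav   = 0.115/(0.0384×0.8×2.66) = 1.407 K/W
1/R_core = 1/R_stud + 1/R_cav → R_core = 0.004398 K/W
R_outer = 0.024/(1.07×2.66) = 0.008432 K/W
R_total = 0.06209 K/W
Q = ΔT/R_total = 25/0.06209

Q ≈ 403 W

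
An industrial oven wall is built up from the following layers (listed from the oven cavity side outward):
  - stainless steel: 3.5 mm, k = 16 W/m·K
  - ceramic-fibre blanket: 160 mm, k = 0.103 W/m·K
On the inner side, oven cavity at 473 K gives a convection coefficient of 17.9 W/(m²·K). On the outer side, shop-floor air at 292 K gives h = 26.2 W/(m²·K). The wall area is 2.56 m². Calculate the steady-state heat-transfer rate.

Thermal resistances in series:
R_inner film = 1/(h_i·A) = 1/(17.9×2.56) = 0.02182 K/W
R_stainless steel = L/(kA) = 0.0035/(16×2.56) = 8.545×10^-5 K/W
R_ceramic-fibre blanket = L/(kA) = 0.16/(0.103×2.56) = 0.6068 K/W
R_outer film = 1/(h_o·A) = 1/(26.2×2.56) = 0.01491 K/W
R_total = 0.6436 K/W
Q = ΔT / R_total = 181 / 0.6436

Q ≈ 281 W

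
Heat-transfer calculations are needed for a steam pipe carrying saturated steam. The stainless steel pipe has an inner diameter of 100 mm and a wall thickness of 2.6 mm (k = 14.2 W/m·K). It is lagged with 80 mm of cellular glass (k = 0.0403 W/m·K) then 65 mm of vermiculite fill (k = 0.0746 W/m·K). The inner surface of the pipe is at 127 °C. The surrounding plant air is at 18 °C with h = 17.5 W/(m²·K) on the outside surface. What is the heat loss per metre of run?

q′ ≈ 24 W/m

Treating each annulus and film as a series resistance:
R_stainless steel pipe wall = ln(52.6/50)/(2π×14.2×1) = 5.682×10^-4 K/W
R_cellular glass = ln(132.6/52.6)/(2π×0.0403×1) = 3.652 K/W
R_vermiculite fill = ln(197.6/132.6)/(2π×0.0746×1) = 0.851 K/W
R_outer film = 1/(h_o·2πr_oL) = 1/(17.5×2π×0.1976×1) = 0.04603 K/W
R_total = 4.549 K/W
Q = ΔT/R_total = 109/4.549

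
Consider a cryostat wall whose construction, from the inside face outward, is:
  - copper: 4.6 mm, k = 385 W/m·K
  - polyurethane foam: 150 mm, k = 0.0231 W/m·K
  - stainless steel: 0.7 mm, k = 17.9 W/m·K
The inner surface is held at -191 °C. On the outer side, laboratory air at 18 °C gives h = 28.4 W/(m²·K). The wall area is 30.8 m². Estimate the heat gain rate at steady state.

Q ≈ 986 W

Using the resistance-network approach (series):
R_copper = L/(kA) = 0.0046/(385×30.8) = 3.879×10^-7 K/W
R_polyurethane foam = L/(kA) = 0.15/(0.0231×30.8) = 0.2108 K/W
R_stainless steel = L/(kA) = 0.0007/(17.9×30.8) = 1.27×10^-6 K/W
R_outer film = 1/(h_o·A) = 1/(28.4×30.8) = 0.001143 K/W
R_total = 0.212 K/W
Q = ΔT / R_total = 209 / 0.212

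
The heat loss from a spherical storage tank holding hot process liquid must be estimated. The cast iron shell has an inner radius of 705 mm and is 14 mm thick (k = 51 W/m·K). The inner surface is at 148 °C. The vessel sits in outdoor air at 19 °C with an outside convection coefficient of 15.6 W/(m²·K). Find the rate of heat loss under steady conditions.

Radial (spherical) resistances in series:
R_cast iron shell = (1/0.705 − 1/0.719)/(4π×51) = 4.31×10^-5 K/W
R_outer film = 1/(h·4πr_o²) = 1/(15.6×4π×0.719²) = 0.009868 K/W
R_total = 0.009911 K/W
Q = ΔT/R_total = 129/0.009911

Q ≈ 13000 W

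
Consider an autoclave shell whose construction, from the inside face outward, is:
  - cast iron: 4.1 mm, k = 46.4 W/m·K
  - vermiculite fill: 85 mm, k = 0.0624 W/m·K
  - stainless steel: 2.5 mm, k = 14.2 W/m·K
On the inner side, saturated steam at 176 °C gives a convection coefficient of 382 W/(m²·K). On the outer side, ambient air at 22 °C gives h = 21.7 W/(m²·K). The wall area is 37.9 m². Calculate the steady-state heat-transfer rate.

Treating each layer as a thermal resistance in series:
R_inner film = 1/(h_i·A) = 1/(382×37.9) = 6.907×10^-5 K/W
R_cast iron = L/(kA) = 0.0041/(46.4×37.9) = 2.331×10^-6 K/W
R_vermiculite fill = L/(kA) = 0.085/(0.0624×37.9) = 0.03594 K/W
R_stainless steel = L/(kA) = 0.0025/(14.2×37.9) = 4.645×10^-6 K/W
R_outer film = 1/(h_o·A) = 1/(21.7×37.9) = 0.001216 K/W
R_total = 0.03723 K/W
Q = ΔT / R_total = 154 / 0.03723

Q ≈ 4140 W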